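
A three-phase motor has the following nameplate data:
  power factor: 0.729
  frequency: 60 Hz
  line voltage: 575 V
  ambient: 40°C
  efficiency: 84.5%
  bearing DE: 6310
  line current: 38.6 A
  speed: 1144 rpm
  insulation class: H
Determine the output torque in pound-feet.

P_in = √3·V·I·cosφ = 1.732 × 575 × 38.6 × 0.729 = 28024 W
P_out = η·P_in = 0.845 × 28024 = 23680 W
n = 1144 rpm
ω = 2π×1144/60 = 119.8 rad/s
τ = P_out/ω = 23680/119.8 = 197.7 N·m
In lb·ft: 197.7/1.356 = 146 lb·ft

146 lb·ft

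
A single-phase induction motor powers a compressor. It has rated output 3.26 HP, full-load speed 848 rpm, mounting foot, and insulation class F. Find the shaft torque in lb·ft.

P_out = 3.26 × 746 = 2432 W
ω = 2π × 848/60 = 88.8 rad/s
τ = P_out/ω = 2432/88.8 = 27.39 N·m
In lb·ft: 27.39/1.356 = 20.2 lb·ft

20.2 lb·ft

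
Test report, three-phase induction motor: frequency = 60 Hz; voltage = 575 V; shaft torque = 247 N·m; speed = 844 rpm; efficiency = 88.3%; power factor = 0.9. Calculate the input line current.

ω = 2π×844/60 = 88.38 rad/s; P_out = τω = 247 × 88.38 = 21830 W
P_in = P_out / η = 21830 / 0.883 = 24723 W
I_L = P_in / (√3·V_L·cosφ) = 24723 / (1.732 × 575 × 0.9) = 27.6 A

27.6 A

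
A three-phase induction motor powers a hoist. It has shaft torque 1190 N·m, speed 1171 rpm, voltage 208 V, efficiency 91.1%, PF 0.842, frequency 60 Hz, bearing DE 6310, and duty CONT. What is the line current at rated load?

528 A

ω = 2π×1171/60 = 122.6 rad/s; P_out = τω = 1190 × 122.6 = 145894 W
P_in = P_out / η = 145894 / 0.911 = 160147 W
I_L = P_in / (√3·V_L·cosφ) = 160147 / (1.732 × 208 × 0.842) = 528 A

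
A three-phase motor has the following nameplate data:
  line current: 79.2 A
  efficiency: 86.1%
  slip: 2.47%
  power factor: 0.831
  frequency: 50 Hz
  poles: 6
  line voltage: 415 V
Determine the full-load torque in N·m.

P_in = √3·V·I·cosφ = 1.732 × 415 × 79.2 × 0.831 = 47307 W
P_out = η·P_in = 0.861 × 47307 = 40731 W
n_s = 120×50/6 = 1000 rpm; n = 1000×(1−0.0247) = 975 rpm
ω = 2π×975/60 = 102.1 rad/s
τ = P_out/ω = 40731/102.1 = 399 N·m

399 N·m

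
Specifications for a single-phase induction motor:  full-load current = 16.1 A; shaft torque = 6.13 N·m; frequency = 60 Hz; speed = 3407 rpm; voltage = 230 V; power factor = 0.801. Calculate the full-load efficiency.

73.7 %

ω = 2π × 3407/60 = 356.8 rad/s; P_out = τω = 6.13 × 356.8 = 2187 W
P_in = V·I·cosφ = 230 × 16.1 × 0.801 = 2966 W
η = P_out / P_in = 2187 / 2966 = 0.737 = 73.7%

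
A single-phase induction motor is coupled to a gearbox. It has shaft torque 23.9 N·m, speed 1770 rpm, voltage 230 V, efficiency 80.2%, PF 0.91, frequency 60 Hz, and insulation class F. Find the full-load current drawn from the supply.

ω = 2π×1770/60 = 185.4 rad/s; P_out = τω = 23.9 × 185.4 = 4431 W
P_in = P_out / η = 4431 / 0.802 = 5525 W
I = P_in / (V·cosφ) = 5525 / (230 × 0.91) = 26.4 A

26.4 A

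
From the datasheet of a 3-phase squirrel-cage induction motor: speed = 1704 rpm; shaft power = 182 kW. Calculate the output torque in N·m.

ω = 2π × 1704/60 = 178.4 rad/s
τ = P/ω = 182000/178.4 = 1020 N·m

1020 N·m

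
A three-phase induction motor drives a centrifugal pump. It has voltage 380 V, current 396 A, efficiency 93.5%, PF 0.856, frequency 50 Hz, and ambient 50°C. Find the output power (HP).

P_in = √3·V·I·cosφ = 1.732 × 380 × 396 × 0.856 = 223100 W
P_out = η·P_in = 0.935 × 223100 = 208599 W
= 208599/746 = 280 HP

280 HP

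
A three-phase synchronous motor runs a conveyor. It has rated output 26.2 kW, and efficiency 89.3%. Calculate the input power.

29.3 kW

P_out = 26200 W
P_in = P_out/η = 26200/0.893 = 29339 W = 29.3 kW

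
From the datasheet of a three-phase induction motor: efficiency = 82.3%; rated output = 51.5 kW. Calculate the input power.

62.6 kW

P_out = 51500 W
P_in = P_out/η = 51500/0.823 = 62576 W = 62.6 kW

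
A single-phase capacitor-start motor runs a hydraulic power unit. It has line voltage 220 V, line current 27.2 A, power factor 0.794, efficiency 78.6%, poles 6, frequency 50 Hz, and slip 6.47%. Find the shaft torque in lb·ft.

28.1 lb·ft

P_in = V·I·cosφ = 220 × 27.2 × 0.794 = 4751 W
P_out = η·P_in = 0.786 × 4751 = 3734 W
n_s = 120×50/6 = 1000 rpm; n = 1000×(1−0.0647) = 935 rpm
ω = 2π×935/60 = 97.91 rad/s
τ = P_out/ω = 3734/97.91 = 38.14 N·m
In lb·ft: 38.14/1.356 = 28.1 lb·ft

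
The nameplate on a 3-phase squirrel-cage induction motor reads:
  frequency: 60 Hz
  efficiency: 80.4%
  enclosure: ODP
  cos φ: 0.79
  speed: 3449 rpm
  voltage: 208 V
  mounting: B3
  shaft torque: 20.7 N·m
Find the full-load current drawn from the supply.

ω = 2π×3449/60 = 361.2 rad/s; P_out = τω = 20.7 × 361.2 = 7477 W
P_in = P_out / η = 7477 / 0.804 = 9300 W
I_L = P_in / (√3·V_L·cosφ) = 9300 / (1.732 × 208 × 0.79) = 32.7 A

32.7 A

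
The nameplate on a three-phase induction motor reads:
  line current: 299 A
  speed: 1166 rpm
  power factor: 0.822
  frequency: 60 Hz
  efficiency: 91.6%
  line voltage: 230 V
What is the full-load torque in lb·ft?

542 lb·ft

P_in = √3·V·I·cosφ = 1.732 × 230 × 299 × 0.822 = 97908 W
P_out = η·P_in = 0.916 × 97908 = 89684 W
n = 1166 rpm
ω = 2π×1166/60 = 122.1 rad/s
τ = P_out/ω = 89684/122.1 = 734.5 N·m
In lb·ft: 734.5/1.356 = 542 lb·ft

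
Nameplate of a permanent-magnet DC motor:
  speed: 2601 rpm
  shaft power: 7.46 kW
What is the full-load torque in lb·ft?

ω = 2π × 2601/60 = 272.4 rad/s
τ = P/ω = 7460/272.4 = 27.39 N·m
In lb·ft: 27.39/1.356 = 20.2 lb·ft

20.2 lb·ft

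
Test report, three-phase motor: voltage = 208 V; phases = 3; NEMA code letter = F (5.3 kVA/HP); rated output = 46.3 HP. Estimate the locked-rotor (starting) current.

S_LR = 5.3 × 46.3 = 245.39 kVA
I_LR = S_LR/(√3·V_L) = 245390/(1.732×208) = 681 A

681 A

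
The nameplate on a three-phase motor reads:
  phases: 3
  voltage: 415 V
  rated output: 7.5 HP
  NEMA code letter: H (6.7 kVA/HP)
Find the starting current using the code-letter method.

S_LR = 6.7 × 7.5 = 50.25 kVA
I_LR = S_LR/(√3·V_L) = 50250/(1.732×415) = 69.9 A

69.9 A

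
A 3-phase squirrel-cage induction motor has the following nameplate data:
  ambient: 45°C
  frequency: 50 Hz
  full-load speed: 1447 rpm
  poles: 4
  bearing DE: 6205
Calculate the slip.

3.5 %

n_s = 120f/p = 120×50/4 = 1500 rpm
s = (n_s − n)/n_s = (1500 − 1447)/1500 = 0.0353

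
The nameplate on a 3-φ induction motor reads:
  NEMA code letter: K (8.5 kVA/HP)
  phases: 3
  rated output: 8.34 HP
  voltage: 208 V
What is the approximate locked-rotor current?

197 A

S_LR = 8.5 × 8.34 = 70.89 kVA
I_LR = S_LR/(√3·V_L) = 70890/(1.732×208) = 197 A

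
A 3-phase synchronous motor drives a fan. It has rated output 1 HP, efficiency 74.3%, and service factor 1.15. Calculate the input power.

P_out = 1 × 746 = 746 W
P_in = P_out/η = 746/0.743 = 1004 W = 1 kW

1 kW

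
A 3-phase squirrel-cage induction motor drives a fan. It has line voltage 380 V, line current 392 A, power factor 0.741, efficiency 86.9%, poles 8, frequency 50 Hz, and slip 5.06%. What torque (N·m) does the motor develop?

P_in = √3·V·I·cosφ = 1.732 × 380 × 392 × 0.741 = 191177 W
P_out = η·P_in = 0.869 × 191177 = 166133 W
n_s = 120×50/8 = 750 rpm; n = 750×(1−0.0506) = 712 rpm
ω = 2π×712/60 = 74.56 rad/s
τ = P_out/ω = 166133/74.56 = 2230 N·m

2230 N·m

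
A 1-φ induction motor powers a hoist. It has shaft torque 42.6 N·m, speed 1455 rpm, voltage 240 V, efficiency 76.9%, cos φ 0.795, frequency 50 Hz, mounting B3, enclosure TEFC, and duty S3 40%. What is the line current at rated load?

44.2 A

ω = 2π×1455/60 = 152.4 rad/s; P_out = τω = 42.6 × 152.4 = 6492 W
P_in = P_out / η = 6492 / 0.769 = 8442 W
I = P_in / (V·cosφ) = 8442 / (240 × 0.795) = 44.2 A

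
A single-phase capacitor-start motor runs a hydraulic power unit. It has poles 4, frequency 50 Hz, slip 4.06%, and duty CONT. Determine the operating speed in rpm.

1439 rpm

n_s = 120f/p = 120×50/4 = 1500 rpm
n = n_s(1 − s) = 1500 × (1 − 0.0406) = 1439 rpm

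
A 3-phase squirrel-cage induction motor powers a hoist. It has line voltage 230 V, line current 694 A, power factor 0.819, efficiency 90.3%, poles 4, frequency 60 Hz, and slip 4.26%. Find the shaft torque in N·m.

P_in = √3·V·I·cosφ = 1.732 × 230 × 694 × 0.819 = 226422 W
P_out = η·P_in = 0.903 × 226422 = 204459 W
n_s = 120×60/4 = 1800 rpm; n = 1800×(1−0.0426) = 1723 rpm
ω = 2π×1723/60 = 180.4 rad/s
τ = P_out/ω = 204459/180.4 = 1130 N·m

1130 N·m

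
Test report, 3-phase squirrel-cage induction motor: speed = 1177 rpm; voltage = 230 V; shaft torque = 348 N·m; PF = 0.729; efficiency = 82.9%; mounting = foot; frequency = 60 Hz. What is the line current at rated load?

ω = 2π×1177/60 = 123.3 rad/s; P_out = τω = 348 × 123.3 = 42908 W
P_in = P_out / η = 42908 / 0.829 = 51759 W
I_L = P_in / (√3·V_L·cosφ) = 51759 / (1.732 × 230 × 0.729) = 178 A

178 A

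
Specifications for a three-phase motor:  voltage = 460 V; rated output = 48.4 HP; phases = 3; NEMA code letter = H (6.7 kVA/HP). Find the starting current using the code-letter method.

407 A

S_LR = 6.7 × 48.4 = 324.28 kVA
I_LR = S_LR/(√3·V_L) = 324280/(1.732×460) = 407 A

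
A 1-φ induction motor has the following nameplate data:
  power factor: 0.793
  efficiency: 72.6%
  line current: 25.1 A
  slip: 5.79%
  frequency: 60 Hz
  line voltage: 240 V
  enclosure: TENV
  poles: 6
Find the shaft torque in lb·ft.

21.6 lb·ft

P_in = V·I·cosφ = 240 × 25.1 × 0.793 = 4777 W
P_out = η·P_in = 0.726 × 4777 = 3468 W
n_s = 120×60/6 = 1200 rpm; n = 1200×(1−0.0579) = 1131 rpm
ω = 2π×1131/60 = 118.4 rad/s
τ = P_out/ω = 3468/118.4 = 29.29 N·m
In lb·ft: 29.29/1.356 = 21.6 lb·ft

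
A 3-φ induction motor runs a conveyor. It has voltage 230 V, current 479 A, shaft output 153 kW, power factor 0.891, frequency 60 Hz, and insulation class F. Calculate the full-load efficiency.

90.0 %

P_out = 153 kW = 153000 W
P_in = √3·V_L·I_L·cosφ = 1.732 × 230 × 479 × 0.891 = 170016 W
η = P_out / P_in = 153000 / 170016 = 0.900 = 90.0%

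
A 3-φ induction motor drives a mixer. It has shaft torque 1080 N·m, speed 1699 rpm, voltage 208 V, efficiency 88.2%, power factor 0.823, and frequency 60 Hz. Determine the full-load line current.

ω = 2π×1699/60 = 177.9 rad/s; P_out = τω = 1080 × 177.9 = 192132 W
P_in = P_out / η = 192132 / 0.882 = 217837 W
I_L = P_in / (√3·V_L·cosφ) = 217837 / (1.732 × 208 × 0.823) = 735 A

735 A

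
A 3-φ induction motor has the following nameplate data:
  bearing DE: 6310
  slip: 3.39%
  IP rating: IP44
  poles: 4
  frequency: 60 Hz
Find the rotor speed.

1739 rpm

n_s = 120f/p = 120×60/4 = 1800 rpm
n = n_s(1 − s) = 1800 × (1 − 0.0339) = 1739 rpm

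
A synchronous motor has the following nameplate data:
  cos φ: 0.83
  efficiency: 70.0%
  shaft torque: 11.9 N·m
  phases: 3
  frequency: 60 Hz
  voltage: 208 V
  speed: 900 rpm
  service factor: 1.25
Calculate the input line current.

ω = 2π×900/60 = 94.25 rad/s; P_out = τω = 11.9 × 94.25 = 1122 W
P_in = P_out / η = 1122 / 0.700 = 1603 W
I_L = P_in / (√3·V_L·cosφ) = 1603 / (1.732 × 208 × 0.83) = 5.36 A

5.36 A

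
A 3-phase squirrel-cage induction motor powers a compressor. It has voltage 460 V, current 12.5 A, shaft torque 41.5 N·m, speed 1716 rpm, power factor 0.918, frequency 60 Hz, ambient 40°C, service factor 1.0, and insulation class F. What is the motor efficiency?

ω = 2π × 1716/60 = 179.7 rad/s; P_out = τω = 41.5 × 179.7 = 7458 W
P_in = √3·V_L·I_L·cosφ = 1.732 × 460 × 12.5 × 0.918 = 9142 W
η = P_out / P_in = 7458 / 9142 = 0.816 = 81.6%

81.6 %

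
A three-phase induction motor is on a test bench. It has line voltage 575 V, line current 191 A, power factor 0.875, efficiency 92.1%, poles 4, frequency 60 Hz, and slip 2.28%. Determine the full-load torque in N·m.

P_in = √3·V·I·cosφ = 1.732 × 575 × 191 × 0.875 = 166440 W
P_out = η·P_in = 0.921 × 166440 = 153291 W
n_s = 120×60/4 = 1800 rpm; n = 1800×(1−0.0228) = 1759 rpm
ω = 2π×1759/60 = 184.2 rad/s
τ = P_out/ω = 153291/184.2 = 832 N·m

832 N·m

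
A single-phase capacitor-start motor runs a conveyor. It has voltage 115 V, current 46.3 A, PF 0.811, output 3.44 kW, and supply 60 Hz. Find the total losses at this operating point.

P_in = V·I·cosφ = 115×46.3×0.811 = 4318 W
P_out = 3440 W
Losses = P_in − P_out = 4318 − 3440 = 878 W

878 W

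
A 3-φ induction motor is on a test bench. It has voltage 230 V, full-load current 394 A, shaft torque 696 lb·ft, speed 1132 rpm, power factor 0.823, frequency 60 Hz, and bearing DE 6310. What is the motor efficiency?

86.6 %

τ = 696 lb·ft × 1.356 = 943.8 N·m
ω = 2π × 1132/60 = 118.5 rad/s; P_out = τω = 943.8 × 118.5 = 111840 W
P_in = √3·V_L·I_L·cosφ = 1.732 × 230 × 394 × 0.823 = 129173 W
η = P_out / P_in = 111840 / 129173 = 0.866 = 86.6%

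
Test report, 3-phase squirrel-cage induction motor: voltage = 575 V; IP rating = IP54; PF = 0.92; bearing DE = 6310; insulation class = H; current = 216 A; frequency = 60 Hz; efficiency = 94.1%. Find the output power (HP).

250 HP

P_in = √3·V·I·cosφ = 1.732 × 575 × 216 × 0.92 = 197905 W
P_out = η·P_in = 0.941 × 197905 = 186229 W
= 186229/746 = 250 HP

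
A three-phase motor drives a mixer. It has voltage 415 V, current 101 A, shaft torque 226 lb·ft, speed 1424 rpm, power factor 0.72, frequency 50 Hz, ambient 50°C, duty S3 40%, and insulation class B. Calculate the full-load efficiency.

τ = 226 lb·ft × 1.356 = 306.5 N·m
ω = 2π × 1424/60 = 149.1 rad/s; P_out = τω = 306.5 × 149.1 = 45699 W
P_in = √3·V_L·I_L·cosφ = 1.732 × 415 × 101 × 0.72 = 52270 W
η = P_out / P_in = 45699 / 52270 = 0.874 = 87.4%

87.4 %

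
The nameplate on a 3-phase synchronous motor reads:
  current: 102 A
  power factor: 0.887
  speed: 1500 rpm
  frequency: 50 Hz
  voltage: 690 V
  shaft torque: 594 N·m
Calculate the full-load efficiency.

ω = 2π × 1500/60 = 157.1 rad/s; P_out = τω = 594 × 157.1 = 93317 W
P_in = √3·V_L·I_L·cosφ = 1.732 × 690 × 102 × 0.887 = 108124 W
η = P_out / P_in = 93317 / 108124 = 0.863 = 86.3%

86.3 %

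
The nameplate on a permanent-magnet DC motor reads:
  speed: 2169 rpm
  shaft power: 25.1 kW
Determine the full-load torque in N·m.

ω = 2π × 2169/60 = 227.1 rad/s
τ = P/ω = 25100/227.1 = 111 N·m

111 N·m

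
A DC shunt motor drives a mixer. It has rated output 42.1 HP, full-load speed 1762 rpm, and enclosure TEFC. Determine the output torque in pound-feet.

P_out = 42.1 × 746 = 31407 W
ω = 2π × 1762/60 = 184.5 rad/s
τ = P_out/ω = 31407/184.5 = 170.2 N·m
In lb·ft: 170.2/1.356 = 126 lb·ft

126 lb·ft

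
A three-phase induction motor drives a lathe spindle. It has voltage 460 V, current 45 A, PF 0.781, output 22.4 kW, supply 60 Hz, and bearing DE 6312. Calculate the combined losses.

P_in = √3·V·I·cosφ = 1.732×460×45×0.781 = 28001 W
P_out = 22400 W
Losses = P_in − P_out = 28001 − 22400 = 5601 W

5.6 kW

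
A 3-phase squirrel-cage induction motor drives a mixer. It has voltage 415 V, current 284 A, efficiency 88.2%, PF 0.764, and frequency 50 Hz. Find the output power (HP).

184 HP

P_in = √3·V·I·cosφ = 1.732 × 415 × 284 × 0.764 = 155958 W
P_out = η·P_in = 0.882 × 155958 = 137555 W
= 137555/746 = 184 HP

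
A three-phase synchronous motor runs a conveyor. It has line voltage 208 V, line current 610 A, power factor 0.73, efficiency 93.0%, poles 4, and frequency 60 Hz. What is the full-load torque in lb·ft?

584 lb·ft

P_in = √3·V·I·cosφ = 1.732 × 208 × 610 × 0.73 = 160422 W
P_out = η·P_in = 0.93 × 160422 = 149192 W
n = n_s = 120×60/4 = 1800 rpm (synchronous)
ω = 2π×1800/60 = 188.5 rad/s
τ = P_out/ω = 149192/188.5 = 791.5 N·m
In lb·ft: 791.5/1.356 = 584 lb·ft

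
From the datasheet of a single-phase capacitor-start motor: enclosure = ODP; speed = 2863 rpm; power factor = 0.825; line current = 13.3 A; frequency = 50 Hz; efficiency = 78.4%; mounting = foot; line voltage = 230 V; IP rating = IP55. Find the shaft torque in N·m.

6.6 N·m

P_in = V·I·cosφ = 230 × 13.3 × 0.825 = 2524 W
P_out = η·P_in = 0.784 × 2524 = 1979 W
n = 2863 rpm
ω = 2π×2863/60 = 299.8 rad/s
τ = P_out/ω = 1979/299.8 = 6.6 N·m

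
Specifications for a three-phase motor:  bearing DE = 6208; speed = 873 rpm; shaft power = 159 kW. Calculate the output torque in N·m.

ω = 2π × 873/60 = 91.42 rad/s
τ = P/ω = 159000/91.42 = 1740 N·m

1740 N·m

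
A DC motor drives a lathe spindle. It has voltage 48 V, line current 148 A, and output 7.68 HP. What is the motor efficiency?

80.6 %

P_out = 7.68 × 746 = 5729 W
P_in = V·I = 48 × 148 = 7104 W
η = P_out / P_in = 5729 / 7104 = 0.806 = 80.6%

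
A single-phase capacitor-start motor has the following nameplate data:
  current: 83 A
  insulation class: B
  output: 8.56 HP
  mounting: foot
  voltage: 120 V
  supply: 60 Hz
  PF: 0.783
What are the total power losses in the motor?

P_in = V·I·cosφ = 120×83×0.783 = 7799 W
P_out = 8.56×746 = 6386 W
Losses = P_in − P_out = 7799 − 6386 = 1413 W

1.41 kW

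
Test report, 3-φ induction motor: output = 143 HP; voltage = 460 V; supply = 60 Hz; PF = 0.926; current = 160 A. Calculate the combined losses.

P_in = √3·V·I·cosφ = 1.732×460×160×0.926 = 118042 W
P_out = 143×746 = 106678 W
Losses = P_in − P_out = 118042 − 106678 = 11364 W

11400 W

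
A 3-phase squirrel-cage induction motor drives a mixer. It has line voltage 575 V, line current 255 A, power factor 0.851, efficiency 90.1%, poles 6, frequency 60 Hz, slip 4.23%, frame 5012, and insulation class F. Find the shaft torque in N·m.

P_in = √3·V·I·cosφ = 1.732 × 575 × 255 × 0.851 = 216115 W
P_out = η·P_in = 0.901 × 216115 = 194720 W
n_s = 120×60/6 = 1200 rpm; n = 1200×(1−0.0423) = 1149 rpm
ω = 2π×1149/60 = 120.3 rad/s
τ = P_out/ω = 194720/120.3 = 1620 N·m

1620 N·m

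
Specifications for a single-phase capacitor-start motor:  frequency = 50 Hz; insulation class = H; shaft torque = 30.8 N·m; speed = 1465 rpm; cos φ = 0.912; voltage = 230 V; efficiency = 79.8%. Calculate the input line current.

ω = 2π×1465/60 = 153.4 rad/s; P_out = τω = 30.8 × 153.4 = 4725 W
P_in = P_out / η = 4725 / 0.798 = 5921 W
I = P_in / (V·cosφ) = 5921 / (230 × 0.912) = 28.2 A

28.2 A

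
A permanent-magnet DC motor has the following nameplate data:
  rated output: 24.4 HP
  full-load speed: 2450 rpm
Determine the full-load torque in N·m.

70.9 N·m

P_out = 24.4 × 746 = 18202 W
ω = 2π × 2450/60 = 256.6 rad/s
τ = P_out/ω = 18202/256.6 = 70.9 N·m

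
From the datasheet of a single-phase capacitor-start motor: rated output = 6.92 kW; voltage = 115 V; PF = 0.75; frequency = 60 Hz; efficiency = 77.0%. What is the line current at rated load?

104 A

P_out = 6.92 kW = 6920 W
P_in = P_out / η = 6920 / 0.770 = 8987 W
I = P_in / (V·cosφ) = 8987 / (115 × 0.75) = 104 A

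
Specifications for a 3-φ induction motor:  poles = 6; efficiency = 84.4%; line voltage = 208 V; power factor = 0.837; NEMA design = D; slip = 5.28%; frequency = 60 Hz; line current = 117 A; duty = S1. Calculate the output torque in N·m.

P_in = √3·V·I·cosφ = 1.732 × 208 × 117 × 0.837 = 35280 W
P_out = η·P_in = 0.844 × 35280 = 29776 W
n_s = 120×60/6 = 1200 rpm; n = 1200×(1−0.0528) = 1137 rpm
ω = 2π×1137/60 = 119.1 rad/s
τ = P_out/ω = 29776/119.1 = 250 N·m

250 N·m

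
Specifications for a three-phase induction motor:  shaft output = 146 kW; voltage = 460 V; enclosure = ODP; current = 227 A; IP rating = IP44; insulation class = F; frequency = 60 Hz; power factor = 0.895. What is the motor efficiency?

90.2 %

P_out = 146 kW = 146000 W
P_in = √3·V_L·I_L·cosφ = 1.732 × 460 × 227 × 0.895 = 161866 W
η = P_out / P_in = 146000 / 161866 = 0.902 = 90.2%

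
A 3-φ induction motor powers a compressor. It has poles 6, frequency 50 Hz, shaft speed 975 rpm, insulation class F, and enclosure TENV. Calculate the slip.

n_s = 120f/p = 120×50/6 = 1000 rpm
s = (n_s − n)/n_s = (1000 − 975)/1000 = 0.0250

2.50 %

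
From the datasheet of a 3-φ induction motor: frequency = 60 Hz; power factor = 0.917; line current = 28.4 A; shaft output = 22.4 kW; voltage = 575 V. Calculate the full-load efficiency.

86.4 %

P_out = 22.4 kW = 22400 W
P_in = √3·V_L·I_L·cosφ = 1.732 × 575 × 28.4 × 0.917 = 25936 W
η = P_out / P_in = 22400 / 25936 = 0.864 = 86.4%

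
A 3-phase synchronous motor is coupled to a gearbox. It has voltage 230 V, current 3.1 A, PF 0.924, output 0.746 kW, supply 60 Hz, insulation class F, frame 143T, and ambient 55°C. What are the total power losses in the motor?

P_in = √3·V·I·cosφ = 1.732×230×3.1×0.924 = 1141 W
P_out = 746 W
Losses = P_in − P_out = 1141 − 746 = 395 W

395 W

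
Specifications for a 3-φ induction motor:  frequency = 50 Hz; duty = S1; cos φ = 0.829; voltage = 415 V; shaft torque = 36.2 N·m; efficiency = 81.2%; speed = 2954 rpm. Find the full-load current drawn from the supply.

ω = 2π×2954/60 = 309.3 rad/s; P_out = τω = 36.2 × 309.3 = 11197 W
P_in = P_out / η = 11197 / 0.812 = 13789 W
I_L = P_in / (√3·V_L·cosφ) = 13789 / (1.732 × 415 × 0.829) = 23.1 A

23.1 A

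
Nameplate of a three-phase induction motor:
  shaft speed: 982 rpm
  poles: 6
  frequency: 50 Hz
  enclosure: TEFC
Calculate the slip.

n_s = 120f/p = 120×50/6 = 1000 rpm
s = (n_s − n)/n_s = (1000 − 982)/1000 = 0.0180

1.80 %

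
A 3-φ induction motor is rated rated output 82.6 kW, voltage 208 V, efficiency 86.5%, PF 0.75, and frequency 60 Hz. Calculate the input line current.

P_out = 82.6 kW = 82600 W
P_in = P_out / η = 82600 / 0.865 = 95491 W
I_L = P_in / (√3·V_L·cosφ) = 95491 / (1.732 × 208 × 0.75) = 353 A

353 A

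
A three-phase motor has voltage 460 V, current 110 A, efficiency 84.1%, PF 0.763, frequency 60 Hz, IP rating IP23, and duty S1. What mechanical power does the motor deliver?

56.2 kW

P_in = √3·V·I·cosφ = 1.732 × 460 × 110 × 0.763 = 66869 W
P_out = η·P_in = 0.841 × 66869 = 56237 W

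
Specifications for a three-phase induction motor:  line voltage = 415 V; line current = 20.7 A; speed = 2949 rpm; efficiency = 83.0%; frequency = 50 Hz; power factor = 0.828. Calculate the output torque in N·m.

33.1 N·m

P_in = √3·V·I·cosφ = 1.732 × 415 × 20.7 × 0.828 = 12320 W
P_out = η·P_in = 0.83 × 12320 = 10226 W
n = 2949 rpm
ω = 2π×2949/60 = 308.8 rad/s
τ = P_out/ω = 10226/308.8 = 33.1 N·m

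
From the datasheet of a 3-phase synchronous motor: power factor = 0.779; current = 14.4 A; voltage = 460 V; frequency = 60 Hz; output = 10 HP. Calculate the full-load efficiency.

83.5 %

P_out = 10 × 746 = 7460 W
P_in = √3·V_L·I_L·cosφ = 1.732 × 460 × 14.4 × 0.779 = 8937 W
η = P_out / P_in = 7460 / 8937 = 0.835 = 83.5%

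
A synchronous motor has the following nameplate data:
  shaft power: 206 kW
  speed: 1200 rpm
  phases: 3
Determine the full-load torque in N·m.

ω = 2π × 1200/60 = 125.7 rad/s
τ = P/ω = 206000/125.7 = 1640 N·m

1640 N·m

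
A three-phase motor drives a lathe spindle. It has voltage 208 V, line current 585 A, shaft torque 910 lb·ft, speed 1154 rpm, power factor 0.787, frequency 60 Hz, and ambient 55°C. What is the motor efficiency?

τ = 910 lb·ft × 1.356 = 1234 N·m
ω = 2π × 1154/60 = 120.8 rad/s; P_out = τω = 1234 × 120.8 = 149067 W
P_in = √3·V_L·I_L·cosφ = 1.732 × 208 × 585 × 0.787 = 165860 W
η = P_out / P_in = 149067 / 165860 = 0.899 = 89.9%

89.9 %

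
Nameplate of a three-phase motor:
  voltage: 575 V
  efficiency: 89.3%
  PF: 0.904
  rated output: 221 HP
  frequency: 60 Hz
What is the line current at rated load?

205 A

P_out = 221 × 746 = 164866 W
P_in = P_out / η = 164866 / 0.893 = 184620 W
I_L = P_in / (√3·V_L·cosφ) = 184620 / (1.732 × 575 × 0.904) = 205 A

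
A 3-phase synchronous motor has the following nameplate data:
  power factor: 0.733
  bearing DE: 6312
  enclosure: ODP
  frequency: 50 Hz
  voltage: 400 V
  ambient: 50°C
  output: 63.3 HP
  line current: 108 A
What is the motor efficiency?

86.1 %

P_out = 63.3 × 746 = 47222 W
P_in = √3·V_L·I_L·cosφ = 1.732 × 400 × 108 × 0.733 = 54845 W
η = P_out / P_in = 47222 / 54845 = 0.861 = 86.1%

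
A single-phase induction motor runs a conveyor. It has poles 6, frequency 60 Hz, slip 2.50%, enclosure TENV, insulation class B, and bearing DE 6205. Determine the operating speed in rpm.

n_s = 120f/p = 120×60/6 = 1200 rpm
n = n_s(1 − s) = 1200 × (1 − 0.025) = 1170 rpm

1170 rpm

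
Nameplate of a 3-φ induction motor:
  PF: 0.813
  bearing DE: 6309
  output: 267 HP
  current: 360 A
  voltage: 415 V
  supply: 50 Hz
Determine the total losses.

P_in = √3·V·I·cosφ = 1.732×415×360×0.813 = 210373 W
P_out = 267×746 = 199182 W
Losses = P_in − P_out = 210373 − 199182 = 11191 W

11200 W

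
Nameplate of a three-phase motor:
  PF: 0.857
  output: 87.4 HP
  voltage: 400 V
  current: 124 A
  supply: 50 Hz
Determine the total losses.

P_in = √3·V·I·cosφ = 1.732×400×124×0.857 = 73622 W
P_out = 87.4×746 = 65200 W
Losses = P_in − P_out = 73622 − 65200 = 8422 W

8.42 kW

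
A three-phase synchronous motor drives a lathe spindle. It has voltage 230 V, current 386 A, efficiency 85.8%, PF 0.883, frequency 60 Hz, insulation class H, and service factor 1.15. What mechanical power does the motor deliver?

116 kW

P_in = √3·V·I·cosφ = 1.732 × 230 × 386 × 0.883 = 135776 W
P_out = η·P_in = 0.858 × 135776 = 116496 W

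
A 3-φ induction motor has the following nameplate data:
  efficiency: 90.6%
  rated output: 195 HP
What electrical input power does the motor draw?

P_out = 195 × 746 = 145470 W
P_in = P_out/η = 145470/0.906 = 160563 W = 161 kW

161 kW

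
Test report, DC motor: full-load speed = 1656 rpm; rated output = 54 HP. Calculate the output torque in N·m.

P_out = 54 × 746 = 40284 W
ω = 2π × 1656/60 = 173.4 rad/s
τ = P_out/ω = 40284/173.4 = 232 N·m

232 N·m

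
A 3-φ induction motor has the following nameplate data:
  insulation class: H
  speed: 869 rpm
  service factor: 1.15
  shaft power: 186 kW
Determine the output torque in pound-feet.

ω = 2π × 869/60 = 91 rad/s
τ = P/ω = 186000/91 = 2044 N·m
In lb·ft: 2044/1.356 = 1510 lb·ft

1510 lb·ft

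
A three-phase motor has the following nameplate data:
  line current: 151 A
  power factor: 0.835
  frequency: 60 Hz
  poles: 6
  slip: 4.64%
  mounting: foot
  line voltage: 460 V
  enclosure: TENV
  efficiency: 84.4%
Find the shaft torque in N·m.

708 N·m

P_in = √3·V·I·cosφ = 1.732 × 460 × 151 × 0.835 = 100454 W
P_out = η·P_in = 0.844 × 100454 = 84783 W
n_s = 120×60/6 = 1200 rpm; n = 1200×(1−0.0464) = 1144 rpm
ω = 2π×1144/60 = 119.8 rad/s
τ = P_out/ω = 84783/119.8 = 708 N·m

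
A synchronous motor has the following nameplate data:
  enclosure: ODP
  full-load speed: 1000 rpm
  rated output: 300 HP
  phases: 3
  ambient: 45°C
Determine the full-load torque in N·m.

P_out = 300 × 746 = 223800 W
ω = 2π × 1000/60 = 104.7 rad/s
τ = P_out/ω = 223800/104.7 = 2140 N·m

2140 N·m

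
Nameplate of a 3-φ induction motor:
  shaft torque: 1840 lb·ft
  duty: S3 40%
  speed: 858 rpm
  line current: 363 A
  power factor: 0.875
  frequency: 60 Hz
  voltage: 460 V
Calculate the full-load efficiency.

τ = 1840 lb·ft × 1.356 = 2495 N·m
ω = 2π × 858/60 = 89.85 rad/s; P_out = τω = 2495 × 89.85 = 224176 W
P_in = √3·V_L·I_L·cosφ = 1.732 × 460 × 363 × 0.875 = 253058 W
η = P_out / P_in = 224176 / 253058 = 0.886 = 88.6%

88.6 %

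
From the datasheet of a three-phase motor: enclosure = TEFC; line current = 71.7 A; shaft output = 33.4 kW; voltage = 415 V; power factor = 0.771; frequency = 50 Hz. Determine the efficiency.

P_out = 33.4 kW = 33400 W
P_in = √3·V_L·I_L·cosφ = 1.732 × 415 × 71.7 × 0.771 = 39735 W
η = P_out / P_in = 33400 / 39735 = 0.841 = 84.1%

84.1 %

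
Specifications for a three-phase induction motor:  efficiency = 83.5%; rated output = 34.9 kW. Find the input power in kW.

P_out = 34900 W
P_in = P_out/η = 34900/0.835 = 41796 W = 41.8 kW

41.8 kW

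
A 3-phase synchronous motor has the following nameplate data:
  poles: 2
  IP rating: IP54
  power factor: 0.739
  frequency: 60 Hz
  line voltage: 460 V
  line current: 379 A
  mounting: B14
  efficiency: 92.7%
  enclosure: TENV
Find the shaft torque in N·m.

549 N·m

P_in = √3·V·I·cosφ = 1.732 × 460 × 379 × 0.739 = 223146 W
P_out = η·P_in = 0.927 × 223146 = 206856 W
n = n_s = 120×60/2 = 3600 rpm (synchronous)
ω = 2π×3600/60 = 377 rad/s
τ = P_out/ω = 206856/377 = 549 N·m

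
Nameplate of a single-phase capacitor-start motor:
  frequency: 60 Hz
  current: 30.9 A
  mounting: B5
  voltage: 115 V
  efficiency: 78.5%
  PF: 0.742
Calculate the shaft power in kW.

P_in = V·I·cosφ = 115 × 30.9 × 0.742 = 2637 W
P_out = η·P_in = 0.785 × 2637 = 2070 W

2.07 kW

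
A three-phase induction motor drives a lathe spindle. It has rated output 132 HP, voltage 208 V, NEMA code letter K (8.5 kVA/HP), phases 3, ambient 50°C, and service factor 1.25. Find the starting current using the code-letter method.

3110 A

S_LR = 8.5 × 132 = 1122 kVA
I_LR = S_LR/(√3·V_L) = 1122000/(1.732×208) = 3110 A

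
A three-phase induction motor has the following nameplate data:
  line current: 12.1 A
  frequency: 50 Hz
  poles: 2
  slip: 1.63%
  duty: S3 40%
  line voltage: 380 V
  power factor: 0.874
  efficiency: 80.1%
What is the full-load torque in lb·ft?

13.3 lb·ft

P_in = √3·V·I·cosφ = 1.732 × 380 × 12.1 × 0.874 = 6960 W
P_out = η·P_in = 0.801 × 6960 = 5575 W
n_s = 120×50/2 = 3000 rpm; n = 3000×(1−0.0163) = 2951 rpm
ω = 2π×2951/60 = 309 rad/s
τ = P_out/ω = 5575/309 = 18.04 N·m
In lb·ft: 18.04/1.356 = 13.3 lb·ft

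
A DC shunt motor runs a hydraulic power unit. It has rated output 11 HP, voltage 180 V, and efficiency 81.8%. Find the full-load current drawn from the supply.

P_out = 11 × 746 = 8206 W
P_in = P_out / η = 8206 / 0.818 = 10032 W
I = P_in / V = 10032 / 180 = 55.7 A

55.7 A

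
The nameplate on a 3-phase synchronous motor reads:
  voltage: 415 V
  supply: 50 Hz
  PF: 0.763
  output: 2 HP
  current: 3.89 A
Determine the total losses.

641 W

P_in = √3·V·I·cosφ = 1.732×415×3.89×0.763 = 2133 W
P_out = 2×746 = 1492 W
Losses = P_in − P_out = 2133 − 1492 = 641 W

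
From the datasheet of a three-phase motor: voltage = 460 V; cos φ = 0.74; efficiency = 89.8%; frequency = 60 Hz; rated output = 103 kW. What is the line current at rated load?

P_out = 103 kW = 103000 W
P_in = P_out / η = 103000 / 0.898 = 114699 W
I_L = P_in / (√3·V_L·cosφ) = 114699 / (1.732 × 460 × 0.74) = 195 A

195 A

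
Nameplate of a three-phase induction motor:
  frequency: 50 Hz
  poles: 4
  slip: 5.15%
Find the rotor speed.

1423 rpm

n_s = 120f/p = 120×50/4 = 1500 rpm
n = n_s(1 − s) = 1500 × (1 − 0.0515) = 1423 rpm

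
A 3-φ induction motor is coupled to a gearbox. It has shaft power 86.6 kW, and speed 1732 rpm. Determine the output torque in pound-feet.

352 lb·ft

ω = 2π × 1732/60 = 181.4 rad/s
τ = P/ω = 86600/181.4 = 477.4 N·m
In lb·ft: 477.4/1.356 = 352 lb·ft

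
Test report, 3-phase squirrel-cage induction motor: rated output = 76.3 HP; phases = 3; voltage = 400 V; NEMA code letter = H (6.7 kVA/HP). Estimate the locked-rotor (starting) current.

S_LR = 6.7 × 76.3 = 511.21 kVA
I_LR = S_LR/(√3·V_L) = 511210/(1.732×400) = 738 A

738 A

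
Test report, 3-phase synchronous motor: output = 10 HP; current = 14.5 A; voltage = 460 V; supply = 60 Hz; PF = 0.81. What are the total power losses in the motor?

1900 W

P_in = √3·V·I·cosφ = 1.732×460×14.5×0.81 = 9357 W
P_out = 10×746 = 7460 W
Losses = P_in − P_out = 9357 − 7460 = 1897 W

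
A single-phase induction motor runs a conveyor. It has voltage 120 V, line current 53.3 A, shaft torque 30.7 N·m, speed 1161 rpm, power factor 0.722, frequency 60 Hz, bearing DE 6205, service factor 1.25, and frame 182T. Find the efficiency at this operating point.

ω = 2π × 1161/60 = 121.6 rad/s; P_out = τω = 30.7 × 121.6 = 3733 W
P_in = V·I·cosφ = 120 × 53.3 × 0.722 = 4618 W
η = P_out / P_in = 3733 / 4618 = 0.808 = 80.8%

80.8 %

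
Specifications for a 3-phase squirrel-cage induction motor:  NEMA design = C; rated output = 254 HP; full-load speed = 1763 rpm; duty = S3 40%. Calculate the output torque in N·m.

1030 N·m

P_out = 254 × 746 = 189484 W
ω = 2π × 1763/60 = 184.6 rad/s
τ = P_out/ω = 189484/184.6 = 1030 N·m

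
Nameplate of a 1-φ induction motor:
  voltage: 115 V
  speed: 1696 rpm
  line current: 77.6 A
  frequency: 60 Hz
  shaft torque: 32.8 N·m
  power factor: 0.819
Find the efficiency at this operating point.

ω = 2π × 1696/60 = 177.6 rad/s; P_out = τω = 32.8 × 177.6 = 5825 W
P_in = V·I·cosφ = 115 × 77.6 × 0.819 = 7309 W
η = P_out / P_in = 5825 / 7309 = 0.797 = 79.7%

79.7 %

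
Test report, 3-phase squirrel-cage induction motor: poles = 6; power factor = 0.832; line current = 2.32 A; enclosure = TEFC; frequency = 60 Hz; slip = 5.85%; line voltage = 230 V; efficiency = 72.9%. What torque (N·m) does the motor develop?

4.74 N·m

P_in = √3·V·I·cosφ = 1.732 × 230 × 2.32 × 0.832 = 769 W
P_out = η·P_in = 0.729 × 769 = 561 W
n_s = 120×60/6 = 1200 rpm; n = 1200×(1−0.0585) = 1130 rpm
ω = 2π×1130/60 = 118.3 rad/s
τ = P_out/ω = 561/118.3 = 4.74 N·m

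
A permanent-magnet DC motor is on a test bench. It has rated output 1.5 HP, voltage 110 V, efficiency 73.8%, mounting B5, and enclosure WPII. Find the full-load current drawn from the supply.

P_out = 1.5 × 746 = 1119 W
P_in = P_out / η = 1119 / 0.738 = 1516 W
I = P_in / V = 1516 / 110 = 13.8 A

13.8 A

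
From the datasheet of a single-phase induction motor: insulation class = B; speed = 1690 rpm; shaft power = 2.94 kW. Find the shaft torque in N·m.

16.6 N·m

ω = 2π × 1690/60 = 177 rad/s
τ = P/ω = 2940/177 = 16.6 N·m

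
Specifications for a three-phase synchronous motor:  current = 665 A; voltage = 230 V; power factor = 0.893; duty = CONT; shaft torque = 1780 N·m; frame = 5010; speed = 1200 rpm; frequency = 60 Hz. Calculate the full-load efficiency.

94.6 %

ω = 2π × 1200/60 = 125.7 rad/s; P_out = τω = 1780 × 125.7 = 223746 W
P_in = √3·V_L·I_L·cosφ = 1.732 × 230 × 665 × 0.893 = 236564 W
η = P_out / P_in = 223746 / 236564 = 0.946 = 94.6%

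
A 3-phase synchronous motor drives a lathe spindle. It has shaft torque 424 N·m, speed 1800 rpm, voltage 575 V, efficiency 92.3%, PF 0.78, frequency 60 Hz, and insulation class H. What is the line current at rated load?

111 A

ω = 2π×1800/60 = 188.5 rad/s; P_out = τω = 424 × 188.5 = 79924 W
P_in = P_out / η = 79924 / 0.923 = 86592 W
I_L = P_in / (√3·V_L·cosφ) = 86592 / (1.732 × 575 × 0.78) = 111 A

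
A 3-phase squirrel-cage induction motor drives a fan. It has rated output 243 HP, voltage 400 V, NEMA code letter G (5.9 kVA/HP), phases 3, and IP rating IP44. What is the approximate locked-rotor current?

S_LR = 5.9 × 243 = 1433.7 kVA
I_LR = S_LR/(√3·V_L) = 1433700/(1.732×400) = 2070 A

2070 A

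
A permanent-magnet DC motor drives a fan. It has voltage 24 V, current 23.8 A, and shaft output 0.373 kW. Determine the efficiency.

65.3 %

P_out = 0.373 kW = 373 W
P_in = V·I = 24 × 23.8 = 571 W
η = P_out / P_in = 373 / 571 = 0.653 = 65.3%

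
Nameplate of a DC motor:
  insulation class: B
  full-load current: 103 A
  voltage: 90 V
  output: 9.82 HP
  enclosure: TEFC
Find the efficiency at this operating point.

79.0 %

P_out = 9.82 × 746 = 7326 W
P_in = V·I = 90 × 103 = 9270 W
η = P_out / P_in = 7326 / 9270 = 0.790 = 79.0%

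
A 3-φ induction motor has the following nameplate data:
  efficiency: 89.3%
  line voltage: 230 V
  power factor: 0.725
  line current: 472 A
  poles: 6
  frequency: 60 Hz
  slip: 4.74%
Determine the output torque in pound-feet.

750 lb·ft

P_in = √3·V·I·cosφ = 1.732 × 230 × 472 × 0.725 = 136319 W
P_out = η·P_in = 0.893 × 136319 = 121733 W
n_s = 120×60/6 = 1200 rpm; n = 1200×(1−0.0474) = 1143 rpm
ω = 2π×1143/60 = 119.7 rad/s
τ = P_out/ω = 121733/119.7 = 1017 N·m
In lb·ft: 1017/1.356 = 750 lb·ft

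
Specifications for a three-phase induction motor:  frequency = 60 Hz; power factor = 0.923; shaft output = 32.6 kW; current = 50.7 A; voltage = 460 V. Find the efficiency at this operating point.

P_out = 32.6 kW = 32600 W
P_in = √3·V_L·I_L·cosφ = 1.732 × 460 × 50.7 × 0.923 = 37283 W
η = P_out / P_in = 32600 / 37283 = 0.874 = 87.4%

87.4 %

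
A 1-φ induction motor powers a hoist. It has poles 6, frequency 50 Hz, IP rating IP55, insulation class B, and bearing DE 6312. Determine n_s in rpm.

1000 rpm

n_s = 120f/p = 120×50/6 = 1000 rpm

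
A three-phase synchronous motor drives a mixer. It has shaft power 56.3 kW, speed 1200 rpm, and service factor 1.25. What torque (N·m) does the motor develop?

448 N·m

ω = 2π × 1200/60 = 125.7 rad/s
τ = P/ω = 56300/125.7 = 448 N·m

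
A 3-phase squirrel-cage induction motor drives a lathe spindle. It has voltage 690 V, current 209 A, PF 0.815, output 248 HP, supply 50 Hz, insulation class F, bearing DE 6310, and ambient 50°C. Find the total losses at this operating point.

18.6 kW

P_in = √3·V·I·cosφ = 1.732×690×209×0.815 = 203564 W
P_out = 248×746 = 185008 W
Losses = P_in − P_out = 203564 − 185008 = 18556 W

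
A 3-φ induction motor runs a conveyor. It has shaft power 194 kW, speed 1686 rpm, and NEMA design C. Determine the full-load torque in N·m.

1100 N·m

ω = 2π × 1686/60 = 176.6 rad/s
τ = P/ω = 194000/176.6 = 1100 N·m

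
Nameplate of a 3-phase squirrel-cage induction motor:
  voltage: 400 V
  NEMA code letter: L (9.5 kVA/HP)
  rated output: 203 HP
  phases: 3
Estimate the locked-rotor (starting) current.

S_LR = 9.5 × 203 = 1928.5 kVA
I_LR = S_LR/(√3·V_L) = 1928500/(1.732×400) = 2780 A

2780 A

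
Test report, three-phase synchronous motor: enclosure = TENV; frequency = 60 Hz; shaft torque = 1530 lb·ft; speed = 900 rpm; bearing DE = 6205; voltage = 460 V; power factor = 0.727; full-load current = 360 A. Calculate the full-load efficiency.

τ = 1530 lb·ft × 1.356 = 2075 N·m
ω = 2π × 900/60 = 94.25 rad/s; P_out = τω = 2075 × 94.25 = 195569 W
P_in = √3·V_L·I_L·cosφ = 1.732 × 460 × 360 × 0.727 = 208518 W
η = P_out / P_in = 195569 / 208518 = 0.938 = 93.8%

93.8 %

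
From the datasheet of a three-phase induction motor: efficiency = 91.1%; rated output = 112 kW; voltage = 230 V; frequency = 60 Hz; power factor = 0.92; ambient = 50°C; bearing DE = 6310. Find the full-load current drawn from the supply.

335 A

P_out = 112 kW = 112000 W
P_in = P_out / η = 112000 / 0.911 = 122942 W
I_L = P_in / (√3·V_L·cosφ) = 122942 / (1.732 × 230 × 0.92) = 335 A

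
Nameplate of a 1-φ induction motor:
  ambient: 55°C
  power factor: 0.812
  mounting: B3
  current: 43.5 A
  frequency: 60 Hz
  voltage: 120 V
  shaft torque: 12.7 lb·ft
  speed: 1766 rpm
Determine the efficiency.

τ = 12.7 lb·ft × 1.356 = 17.22 N·m
ω = 2π × 1766/60 = 184.9 rad/s; P_out = τω = 17.22 × 184.9 = 3184 W
P_in = V·I·cosφ = 120 × 43.5 × 0.812 = 4239 W
η = P_out / P_in = 3184 / 4239 = 0.751 = 75.1%

75.1 %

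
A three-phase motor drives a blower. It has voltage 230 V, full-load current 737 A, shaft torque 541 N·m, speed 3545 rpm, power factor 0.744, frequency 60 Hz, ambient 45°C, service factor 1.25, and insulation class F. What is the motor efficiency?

ω = 2π × 3545/60 = 371.2 rad/s; P_out = τω = 541 × 371.2 = 200819 W
P_in = √3·V_L·I_L·cosφ = 1.732 × 230 × 737 × 0.744 = 218432 W
η = P_out / P_in = 200819 / 218432 = 0.919 = 91.9%

91.9 %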